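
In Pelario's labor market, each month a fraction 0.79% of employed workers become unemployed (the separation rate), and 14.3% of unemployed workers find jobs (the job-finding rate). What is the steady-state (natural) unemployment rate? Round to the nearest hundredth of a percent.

Steady-state unemployment rate ≈ 5.24%.

At steady state the flows balance: s·E = f·U, so U/(E+U) = s/(s+f).
u* = 0.79 / (0.79 + 14.3) = 0.79 / 15.09 = 5.24%.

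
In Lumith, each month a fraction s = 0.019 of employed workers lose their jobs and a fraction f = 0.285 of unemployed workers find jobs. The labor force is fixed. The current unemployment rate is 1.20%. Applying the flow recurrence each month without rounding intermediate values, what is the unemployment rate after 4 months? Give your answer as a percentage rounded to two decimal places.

With a fixed labor force, u_{t+1} = u_t + s·(1−u_t) − f·u_t = u_t·(1−s−f) + s.
Here 1−s−f = 0.696 and s = 0.019.
u_1 = 0.012000 × 0.696 + 0.019 = 0.027352.
u_2 = 0.027352 × 0.696 + 0.019 = 0.038037.
u_3 = 0.038037 × 0.696 + 0.019 = 0.045474.
u_4 = 0.045474 × 0.696 + 0.019 = 0.050650.

Unemployment rate after four months ≈ 5.06%.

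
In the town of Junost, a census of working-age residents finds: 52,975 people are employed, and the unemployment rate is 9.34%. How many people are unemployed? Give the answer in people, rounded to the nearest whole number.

About 5,458 are unemployed.

Let U be the number unemployed. The labor force is E + U, and U/(E+U) = 0.0934.
So U = 0.0934 × 52,975 / (1 − 0.0934) = 4947.86 / 0.9066 ≈ 5,458.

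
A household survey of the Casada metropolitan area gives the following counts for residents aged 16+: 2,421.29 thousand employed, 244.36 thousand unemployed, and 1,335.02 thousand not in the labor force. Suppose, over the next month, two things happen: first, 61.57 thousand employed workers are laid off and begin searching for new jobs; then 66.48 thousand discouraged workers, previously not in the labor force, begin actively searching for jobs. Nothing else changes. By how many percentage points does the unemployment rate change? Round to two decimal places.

The unemployment rate changes by +4.46 percentage points.

Initially, labor force = 2,421.29 + 244.36 = 2,665.65 thousand, so u = 244.36/2,665.65 = 9.17%.
After the first change, employed falls and unemployed rises by 61.57; labor force unchanged → E = 2,359.72, U = 305.93, labor force = 2,665.65 thousand.
After the second change, unemployed and labor force both rise by 66.48 → E = 2,359.72, U = 372.41, labor force = 2,732.13 thousand.
New unemployment rate = 372.41 / 2,732.13 = 13.63%.
Change = 13.63% − 9.17% = +4.46 percentage points.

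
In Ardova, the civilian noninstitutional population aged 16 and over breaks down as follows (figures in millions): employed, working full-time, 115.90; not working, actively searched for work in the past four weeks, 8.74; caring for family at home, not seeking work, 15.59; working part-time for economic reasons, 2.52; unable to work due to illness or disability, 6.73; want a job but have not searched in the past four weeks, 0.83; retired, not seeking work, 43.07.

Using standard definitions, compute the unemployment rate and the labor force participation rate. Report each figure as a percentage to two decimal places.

Employed = 115.90 + 2.52 = 118.42 million (anyone who worked, including part-time for economic reasons, counts as employed).
Unemployed = 8.74 million.
Labor force = 118.42 + 8.74 = 127.16 million.
Not in labor force = 15.59 + 6.73 + 0.83 + 43.07 = 66.22 million (those not working and not actively searching are outside the labor force — including those who want a job but have given up searching).
Civilian working-age population = 127.16 + 66.22 = 193.38 million.
Unemployment rate = 8.74 / 127.16 = 6.87%.
Labor force participation rate = 127.16 / 193.38 = 65.76%.

Unemployment rate ≈ 6.87%; labor force participation rate ≈ 65.76%.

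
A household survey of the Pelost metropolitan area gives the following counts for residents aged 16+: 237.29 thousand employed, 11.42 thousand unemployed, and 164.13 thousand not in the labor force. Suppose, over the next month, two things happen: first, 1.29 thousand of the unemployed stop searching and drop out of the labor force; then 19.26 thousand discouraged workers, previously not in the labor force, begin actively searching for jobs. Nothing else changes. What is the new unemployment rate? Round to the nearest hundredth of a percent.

New unemployment rate ≈ 11.02%.

Initially, labor force = 237.29 + 11.42 = 248.71 thousand, so u = 11.42/248.71 = 4.59%.
After the first change, unemployed and labor force both fall by 1.29 → E = 237.29, U = 10.13, labor force = 247.42 thousand.
After the second change, unemployed and labor force both rise by 19.26 → E = 237.29, U = 29.39, labor force = 266.68 thousand.
New unemployment rate = 29.39 / 266.68 = 11.02%.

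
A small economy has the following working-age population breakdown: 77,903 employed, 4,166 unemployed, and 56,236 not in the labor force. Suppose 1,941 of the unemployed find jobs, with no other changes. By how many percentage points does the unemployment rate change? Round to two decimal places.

The unemployment rate changes by −2.37 percentage points.

Initially, labor force = 77,903 + 4,166 = 82,069, so u = 4,166/82,069 = 5.08%.
After the change, unemployed falls and employed rises by 1,941; labor force unchanged → E = 79,844, U = 2,225, labor force = 82,069.
New unemployment rate = 2,225 / 82,069 = 2.71%.
Change = 2.71% − 5.08% = −2.37 percentage points.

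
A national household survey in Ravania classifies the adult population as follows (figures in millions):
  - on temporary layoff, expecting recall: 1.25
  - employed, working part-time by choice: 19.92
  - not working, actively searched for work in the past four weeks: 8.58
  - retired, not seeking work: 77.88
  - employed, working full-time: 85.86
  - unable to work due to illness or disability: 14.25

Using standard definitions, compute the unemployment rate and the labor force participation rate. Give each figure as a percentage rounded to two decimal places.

Unemployment rate ≈ 8.50%; labor force participation rate ≈ 55.65%.

Employed = 19.92 + 85.86 = 105.78 million.
Unemployed = 1.25 + 8.58 = 9.83 million (jobless and actively searching, or on temporary layoff).
Labor force = 105.78 + 9.83 = 115.61 million.
Not in labor force = 77.88 + 14.25 = 92.13 million (those not working and not actively searching are outside the labor force).
Civilian working-age population = 115.61 + 92.13 = 207.74 million.
Unemployment rate = 9.83 / 115.61 = 8.50%.
Labor force participation rate = 115.61 / 207.74 = 55.65%.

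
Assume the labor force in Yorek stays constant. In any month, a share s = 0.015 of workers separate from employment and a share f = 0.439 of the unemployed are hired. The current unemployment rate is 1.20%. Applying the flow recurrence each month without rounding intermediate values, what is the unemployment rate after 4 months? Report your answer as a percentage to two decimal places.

With a fixed labor force, u_{t+1} = u_t + s·(1−u_t) − f·u_t = u_t·(1−s−f) + s.
Here 1−s−f = 0.546 and s = 0.015.
u_1 = 0.012000 × 0.546 + 0.015 = 0.021552.
u_2 = 0.021552 × 0.546 + 0.015 = 0.026767.
u_3 = 0.026767 × 0.546 + 0.015 = 0.029615.
u_4 = 0.029615 × 0.546 + 0.015 = 0.031170.

Unemployment rate after four months ≈ 3.12%.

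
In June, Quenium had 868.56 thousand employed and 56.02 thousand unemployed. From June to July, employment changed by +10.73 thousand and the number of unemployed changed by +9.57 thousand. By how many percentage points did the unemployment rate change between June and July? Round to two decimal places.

The unemployment rate changed by +0.88 percentage points.

June: labor force = 868.56 + 56.02 = 924.58; u = 56.02/924.58 = 6.06%.
July: labor force = 879.29 + 65.59 = 944.88; u = 65.59/944.88 = 6.94%.
Change = 6.94% − 6.06% = +0.88 pp.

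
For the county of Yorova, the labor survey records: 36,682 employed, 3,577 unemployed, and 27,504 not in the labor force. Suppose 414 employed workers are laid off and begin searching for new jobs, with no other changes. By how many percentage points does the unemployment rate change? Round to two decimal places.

Initially, labor force = 36,682 + 3,577 = 40,259, so u = 3,577/40,259 = 8.88%.
After the change, employed falls and unemployed rises by 414; labor force unchanged → E = 36,268, U = 3,991, labor force = 40,259.
New unemployment rate = 3,991 / 40,259 = 9.91%.
Change = 9.91% − 8.88% = +1.03 percentage points.

The unemployment rate changes by +1.03 percentage points.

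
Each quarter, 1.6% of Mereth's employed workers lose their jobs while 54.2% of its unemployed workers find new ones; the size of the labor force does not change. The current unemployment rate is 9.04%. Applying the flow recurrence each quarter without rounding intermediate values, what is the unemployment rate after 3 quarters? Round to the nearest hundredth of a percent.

With a fixed labor force, u_{t+1} = u_t + s·(1−u_t) − f·u_t = u_t·(1−s−f) + s.
Here 1−s−f = 0.442 and s = 0.016.
u_1 = 0.090400 × 0.442 + 0.016 = 0.055957.
u_2 = 0.055957 × 0.442 + 0.016 = 0.040733.
u_3 = 0.040733 × 0.442 + 0.016 = 0.034004.

Unemployment rate after three quarters ≈ 3.40%.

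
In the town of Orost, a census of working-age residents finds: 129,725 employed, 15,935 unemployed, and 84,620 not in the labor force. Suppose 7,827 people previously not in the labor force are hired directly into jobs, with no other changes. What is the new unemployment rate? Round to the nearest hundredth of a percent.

Initially, labor force = 129,725 + 15,935 = 145,660, so u = 15,935/145,660 = 10.94%.
After the change, employed and labor force both rise by 7,827; unemployed unchanged → E = 137,552, U = 15,935, labor force = 153,487.
New unemployment rate = 15,935 / 153,487 = 10.38%.

New unemployment rate ≈ 10.38%.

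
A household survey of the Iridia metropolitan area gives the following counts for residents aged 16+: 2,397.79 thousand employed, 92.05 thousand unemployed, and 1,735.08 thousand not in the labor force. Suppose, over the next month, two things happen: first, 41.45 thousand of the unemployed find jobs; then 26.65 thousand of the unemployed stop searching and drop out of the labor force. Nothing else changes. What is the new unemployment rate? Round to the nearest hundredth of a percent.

New unemployment rate ≈ 0.97%.

Initially, labor force = 2,397.79 + 92.05 = 2,489.84 thousand, so u = 92.05/2,489.84 = 3.70%.
After the first change, unemployed falls and employed rises by 41.45; labor force unchanged → E = 2,439.24, U = 50.60, labor force = 2,489.84 thousand.
After the second change, unemployed and labor force both fall by 26.65 → E = 2,439.24, U = 23.95, labor force = 2,463.19 thousand.
New unemployment rate = 23.95 / 2,463.19 = 0.97%.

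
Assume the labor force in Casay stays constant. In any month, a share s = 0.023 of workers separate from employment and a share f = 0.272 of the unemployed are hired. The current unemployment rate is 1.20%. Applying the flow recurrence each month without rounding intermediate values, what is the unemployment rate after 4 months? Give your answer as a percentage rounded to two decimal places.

With a fixed labor force, u_{t+1} = u_t + s·(1−u_t) − f·u_t = u_t·(1−s−f) + s.
Here 1−s−f = 0.705 and s = 0.023.
u_1 = 0.012000 × 0.705 + 0.023 = 0.031460.
u_2 = 0.031460 × 0.705 + 0.023 = 0.045179.
u_3 = 0.045179 × 0.705 + 0.023 = 0.054851.
u_4 = 0.054851 × 0.705 + 0.023 = 0.061670.

Unemployment rate after four months ≈ 6.17%.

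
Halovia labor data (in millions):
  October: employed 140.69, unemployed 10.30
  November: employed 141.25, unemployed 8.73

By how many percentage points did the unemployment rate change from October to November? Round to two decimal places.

October: labor force = 140.69 + 10.30 = 150.99; u = 10.30/150.99 = 6.82%.
November: labor force = 141.25 + 8.73 = 149.98; u = 8.73/149.98 = 5.82%.
Change = 5.82% − 6.82% = −1.00 pp.

The unemployment rate changed by −1.00 percentage points.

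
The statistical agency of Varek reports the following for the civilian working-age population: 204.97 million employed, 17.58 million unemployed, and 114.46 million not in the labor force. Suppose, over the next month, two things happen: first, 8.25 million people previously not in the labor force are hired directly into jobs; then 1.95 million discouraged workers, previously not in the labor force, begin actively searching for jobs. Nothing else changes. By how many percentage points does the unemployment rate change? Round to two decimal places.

Initially, labor force = 204.97 + 17.58 = 222.55 million, so u = 17.58/222.55 = 7.90%.
After the first change, employed and labor force both rise by 8.25; unemployed unchanged → E = 213.22, U = 17.58, labor force = 230.80 million.
After the second change, unemployed and labor force both rise by 1.95 → E = 213.22, U = 19.53, labor force = 232.75 million.
New unemployment rate = 19.53 / 232.75 = 8.39%.
Change = 8.39% − 7.90% = +0.49 percentage points.

The unemployment rate changes by +0.49 percentage points.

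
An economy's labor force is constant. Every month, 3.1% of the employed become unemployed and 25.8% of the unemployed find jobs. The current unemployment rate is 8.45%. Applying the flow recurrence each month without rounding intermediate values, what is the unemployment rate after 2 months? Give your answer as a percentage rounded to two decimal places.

Unemployment rate after two months ≈ 9.58%.

With a fixed labor force, u_{t+1} = u_t + s·(1−u_t) − f·u_t = u_t·(1−s−f) + s.
Here 1−s−f = 0.711 and s = 0.031.
u_1 = 0.084500 × 0.711 + 0.031 = 0.091080.
u_2 = 0.091080 × 0.711 + 0.031 = 0.095758.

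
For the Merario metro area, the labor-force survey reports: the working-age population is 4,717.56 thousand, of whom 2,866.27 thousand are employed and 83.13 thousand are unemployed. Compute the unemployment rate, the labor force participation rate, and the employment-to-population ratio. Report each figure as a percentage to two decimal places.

Unemployment rate ≈ 2.82%; labor force participation rate ≈ 62.52%; employment-population ratio ≈ 60.76%.

Labor force = employed + unemployed = 2,866.27 + 83.13 = 2,949.40 thousand.
Unemployment rate = 83.13 / 2,949.40 = 2.82%.
Labor force participation rate = 2,949.40 / 4,717.56 = 62.52%.
Employment-population ratio = 2,866.27 / 4,717.56 = 60.76%.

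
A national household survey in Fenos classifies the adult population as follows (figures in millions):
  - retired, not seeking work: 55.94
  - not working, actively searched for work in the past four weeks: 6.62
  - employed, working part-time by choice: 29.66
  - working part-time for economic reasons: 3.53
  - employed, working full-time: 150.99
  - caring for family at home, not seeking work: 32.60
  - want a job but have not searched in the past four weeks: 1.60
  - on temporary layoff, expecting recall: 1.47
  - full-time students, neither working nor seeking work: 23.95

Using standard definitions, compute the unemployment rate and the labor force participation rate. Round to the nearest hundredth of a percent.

Employed = 29.66 + 3.53 + 150.99 = 184.18 million (anyone who worked, including part-time for economic reasons, counts as employed).
Unemployed = 6.62 + 1.47 = 8.09 million (jobless and actively searching, or on temporary layoff).
Labor force = 184.18 + 8.09 = 192.27 million.
Not in labor force = 55.94 + 32.60 + 1.60 + 23.95 = 114.09 million (those not working and not actively searching are outside the labor force — including those who want a job but have given up searching).
Civilian working-age population = 192.27 + 114.09 = 306.36 million.
Unemployment rate = 8.09 / 192.27 = 4.21%.
Labor force participation rate = 192.27 / 306.36 = 62.76%.

Unemployment rate ≈ 4.21%; labor force participation rate ≈ 62.76%.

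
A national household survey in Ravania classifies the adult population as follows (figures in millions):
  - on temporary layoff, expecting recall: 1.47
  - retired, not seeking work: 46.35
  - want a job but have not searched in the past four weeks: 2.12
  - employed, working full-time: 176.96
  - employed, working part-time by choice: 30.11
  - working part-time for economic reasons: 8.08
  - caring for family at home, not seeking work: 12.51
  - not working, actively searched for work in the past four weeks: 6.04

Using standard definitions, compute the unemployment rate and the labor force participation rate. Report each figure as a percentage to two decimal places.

Employed = 176.96 + 30.11 + 8.08 = 215.15 million (anyone who worked, including part-time for economic reasons, counts as employed).
Unemployed = 1.47 + 6.04 = 7.51 million (jobless and actively searching, or on temporary layoff).
Labor force = 215.15 + 7.51 = 222.66 million.
Not in labor force = 46.35 + 2.12 + 12.51 = 60.98 million (those not working and not actively searching are outside the labor force — including those who want a job but have given up searching).
Civilian working-age population = 222.66 + 60.98 = 283.64 million.
Unemployment rate = 7.51 / 222.66 = 3.37%.
Labor force participation rate = 222.66 / 283.64 = 78.50%.

Unemployment rate ≈ 3.37%; labor force participation rate ≈ 78.50%.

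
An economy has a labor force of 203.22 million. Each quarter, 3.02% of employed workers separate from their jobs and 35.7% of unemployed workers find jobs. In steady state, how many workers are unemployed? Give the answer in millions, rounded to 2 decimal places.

About 15.85 million are unemployed in steady state.

Steady-state unemployment rate u* = s/(s+f) = 3.02/(3.02+35.7) = 0.077996.
Unemployed = u* × labor force = 0.077996 × 203.22 ≈ 15.85 million.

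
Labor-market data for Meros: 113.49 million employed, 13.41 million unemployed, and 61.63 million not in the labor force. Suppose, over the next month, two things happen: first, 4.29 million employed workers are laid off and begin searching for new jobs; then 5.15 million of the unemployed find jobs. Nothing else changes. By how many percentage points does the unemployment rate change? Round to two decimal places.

Initially, labor force = 113.49 + 13.41 = 126.90 million, so u = 13.41/126.90 = 10.57%.
After the first change, employed falls and unemployed rises by 4.29; labor force unchanged → E = 109.20, U = 17.70, labor force = 126.90 million.
After the second change, unemployed falls and employed rises by 5.15; labor force unchanged → E = 114.35, U = 12.55, labor force = 126.90 million.
New unemployment rate = 12.55 / 126.90 = 9.89%.
Change = 9.89% − 10.57% = −0.68 percentage points.

The unemployment rate changes by −0.68 percentage points.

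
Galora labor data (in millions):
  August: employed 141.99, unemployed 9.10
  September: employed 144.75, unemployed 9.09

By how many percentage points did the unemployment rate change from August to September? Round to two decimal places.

The unemployment rate changed by −0.11 percentage points.

August: labor force = 141.99 + 9.10 = 151.09; u = 9.10/151.09 = 6.02%.
September: labor force = 144.75 + 9.09 = 153.84; u = 9.09/153.84 = 5.91%.
Change = 5.91% − 6.02% = −0.11 pp.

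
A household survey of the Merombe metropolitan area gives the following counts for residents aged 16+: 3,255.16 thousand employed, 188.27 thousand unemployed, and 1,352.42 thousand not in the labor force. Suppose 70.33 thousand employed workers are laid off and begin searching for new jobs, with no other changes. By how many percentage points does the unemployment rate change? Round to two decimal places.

The unemployment rate changes by +2.04 percentage points.

Initially, labor force = 3,255.16 + 188.27 = 3,443.43 thousand, so u = 188.27/3,443.43 = 5.47%.
After the change, employed falls and unemployed rises by 70.33; labor force unchanged → E = 3,184.83, U = 258.60, labor force = 3,443.43 thousand.
New unemployment rate = 258.60 / 3,443.43 = 7.51%.
Change = 7.51% − 5.47% = +2.04 percentage points.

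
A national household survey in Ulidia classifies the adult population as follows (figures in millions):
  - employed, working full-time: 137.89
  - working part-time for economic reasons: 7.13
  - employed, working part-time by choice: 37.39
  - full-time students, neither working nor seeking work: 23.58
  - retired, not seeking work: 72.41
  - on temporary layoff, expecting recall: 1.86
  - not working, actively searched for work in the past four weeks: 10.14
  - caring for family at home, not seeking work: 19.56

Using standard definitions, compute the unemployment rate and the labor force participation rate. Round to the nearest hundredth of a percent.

Unemployment rate ≈ 6.17%; labor force participation rate ≈ 62.72%.

Employed = 137.89 + 7.13 + 37.39 = 182.41 million (anyone who worked, including part-time for economic reasons, counts as employed).
Unemployed = 1.86 + 10.14 = 12.00 million (jobless and actively searching, or on temporary layoff).
Labor force = 182.41 + 12.00 = 194.41 million.
Not in labor force = 23.58 + 72.41 + 19.56 = 115.55 million (those not working and not actively searching are outside the labor force).
Civilian working-age population = 194.41 + 115.55 = 309.96 million.
Unemployment rate = 12.00 / 194.41 = 6.17%.
Labor force participation rate = 194.41 / 309.96 = 62.72%.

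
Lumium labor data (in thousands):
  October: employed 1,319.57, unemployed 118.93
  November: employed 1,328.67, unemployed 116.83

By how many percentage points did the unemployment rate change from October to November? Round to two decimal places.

October: labor force = 1,319.57 + 118.93 = 1,438.50; u = 118.93/1,438.50 = 8.27%.
November: labor force = 1,328.67 + 116.83 = 1,445.50; u = 116.83/1,445.50 = 8.08%.
Change = 8.08% − 8.27% = −0.19 pp.

The unemployment rate changed by −0.19 percentage points.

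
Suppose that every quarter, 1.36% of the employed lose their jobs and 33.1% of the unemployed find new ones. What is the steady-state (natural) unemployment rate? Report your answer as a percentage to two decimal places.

Steady-state unemployment rate ≈ 3.95%.

At steady state the flows balance: s·E = f·U, so U/(E+U) = s/(s+f).
u* = 1.36 / (1.36 + 33.1) = 1.36 / 34.46 = 3.95%.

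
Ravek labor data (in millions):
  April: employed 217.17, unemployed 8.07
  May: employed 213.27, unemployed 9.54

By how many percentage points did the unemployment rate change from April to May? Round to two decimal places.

April: labor force = 217.17 + 8.07 = 225.24; u = 8.07/225.24 = 3.58%.
May: labor force = 213.27 + 9.54 = 222.81; u = 9.54/222.81 = 4.28%.
Change = 4.28% − 3.58% = +0.70 pp.

The unemployment rate changed by +0.70 percentage points.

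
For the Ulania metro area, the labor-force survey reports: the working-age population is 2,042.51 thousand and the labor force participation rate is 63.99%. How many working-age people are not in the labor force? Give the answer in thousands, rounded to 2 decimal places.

Share not in the labor force = 1 − 0.6399 = 0.3601.
Not in labor force = 0.3601 × 2,042.51 ≈ 735.51 thousand.

About 735.51 thousand are not in the labor force.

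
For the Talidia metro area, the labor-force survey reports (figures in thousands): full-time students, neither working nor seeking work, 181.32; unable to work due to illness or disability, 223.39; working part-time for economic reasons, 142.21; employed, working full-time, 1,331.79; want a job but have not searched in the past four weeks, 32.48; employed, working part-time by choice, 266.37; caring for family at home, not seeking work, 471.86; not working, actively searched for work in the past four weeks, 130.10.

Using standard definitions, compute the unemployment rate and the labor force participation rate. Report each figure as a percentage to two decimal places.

Unemployment rate ≈ 6.96%; labor force participation rate ≈ 67.29%.

Employed = 142.21 + 1,331.79 + 266.37 = 1,740.37 thousand (anyone who worked, including part-time for economic reasons, counts as employed).
Unemployed = 130.10 thousand.
Labor force = 1,740.37 + 130.10 = 1,870.47 thousand.
Not in labor force = 181.32 + 223.39 + 32.48 + 471.86 = 909.05 thousand (those not working and not actively searching are outside the labor force — including those who want a job but have given up searching).
Civilian working-age population = 1,870.47 + 909.05 = 2,779.52 thousand.
Unemployment rate = 130.10 / 1,870.47 = 6.96%.
Labor force participation rate = 1,870.47 / 2,779.52 = 67.29%.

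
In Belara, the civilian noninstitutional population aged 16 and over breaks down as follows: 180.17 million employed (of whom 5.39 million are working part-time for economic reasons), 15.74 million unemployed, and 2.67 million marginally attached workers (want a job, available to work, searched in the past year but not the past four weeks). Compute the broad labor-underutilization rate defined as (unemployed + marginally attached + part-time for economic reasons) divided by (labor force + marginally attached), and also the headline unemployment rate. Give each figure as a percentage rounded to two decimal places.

Broad underutilization rate ≈ 11.99%; headline unemployment rate ≈ 8.03%.

Labor force = 180.17 + 15.74 = 195.91 million.
Numerator = 15.74 + 2.67 + 5.39 = 23.80 million.
Denominator = 195.91 + 2.67 = 198.58 million.
Broad rate = 23.80 / 198.58 = 11.99%.
Headline unemployment rate = 15.74 / 195.91 = 8.03%.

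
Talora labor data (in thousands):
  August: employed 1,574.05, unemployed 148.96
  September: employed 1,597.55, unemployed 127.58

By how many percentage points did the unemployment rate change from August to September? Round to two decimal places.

The unemployment rate changed by −1.25 percentage points.

August: labor force = 1,574.05 + 148.96 = 1,723.01; u = 148.96/1,723.01 = 8.65%.
September: labor force = 1,597.55 + 127.58 = 1,725.13; u = 127.58/1,725.13 = 7.40%.
Change = 7.40% − 8.65% = −1.25 pp.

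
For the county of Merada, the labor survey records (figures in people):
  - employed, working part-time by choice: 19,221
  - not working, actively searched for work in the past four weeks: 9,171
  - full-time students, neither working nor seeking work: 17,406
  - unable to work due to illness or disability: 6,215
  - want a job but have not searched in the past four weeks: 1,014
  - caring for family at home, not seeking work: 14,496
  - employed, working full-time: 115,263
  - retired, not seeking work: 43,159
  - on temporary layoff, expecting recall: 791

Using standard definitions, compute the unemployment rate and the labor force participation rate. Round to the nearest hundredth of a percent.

Unemployment rate ≈ 6.90%; labor force participation rate ≈ 63.71%.

Employed = 19,221 + 115,263 = 134,484.
Unemployed = 9,171 + 791 = 9,962 (jobless and actively searching, or on temporary layoff).
Labor force = 134,484 + 9,962 = 144,446.
Not in labor force = 17,406 + 6,215 + 1,014 + 14,496 + 43,159 = 82,290 (those not working and not actively searching are outside the labor force — including those who want a job but have given up searching).
Civilian working-age population = 144,446 + 82,290 = 226,736.
Unemployment rate = 9,962 / 144,446 = 6.90%.
Labor force participation rate = 144,446 / 226,736 = 63.71%.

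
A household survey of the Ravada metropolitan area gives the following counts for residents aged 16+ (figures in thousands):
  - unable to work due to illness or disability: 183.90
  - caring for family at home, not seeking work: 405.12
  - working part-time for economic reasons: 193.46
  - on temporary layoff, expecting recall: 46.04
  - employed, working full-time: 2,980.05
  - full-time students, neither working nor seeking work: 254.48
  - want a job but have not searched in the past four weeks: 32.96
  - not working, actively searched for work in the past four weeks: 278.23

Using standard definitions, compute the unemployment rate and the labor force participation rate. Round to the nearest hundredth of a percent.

Unemployment rate ≈ 9.27%; labor force participation rate ≈ 79.96%.

Employed = 193.46 + 2,980.05 = 3,173.51 thousand (anyone who worked, including part-time for economic reasons, counts as employed).
Unemployed = 46.04 + 278.23 = 324.27 thousand (jobless and actively searching, or on temporary layoff).
Labor force = 3,173.51 + 324.27 = 3,497.78 thousand.
Not in labor force = 183.90 + 405.12 + 254.48 + 32.96 = 876.46 thousand (those not working and not actively searching are outside the labor force — including those who want a job but have given up searching).
Civilian working-age population = 3,497.78 + 876.46 = 4,374.24 thousand.
Unemployment rate = 324.27 / 3,497.78 = 9.27%.
Labor force participation rate = 3,497.78 / 4,374.24 = 79.96%.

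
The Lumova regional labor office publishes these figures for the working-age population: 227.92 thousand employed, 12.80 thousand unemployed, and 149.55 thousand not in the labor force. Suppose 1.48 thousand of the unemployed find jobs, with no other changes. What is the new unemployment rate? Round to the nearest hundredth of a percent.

New unemployment rate ≈ 4.70%.

Initially, labor force = 227.92 + 12.80 = 240.72 thousand, so u = 12.80/240.72 = 5.32%.
After the change, unemployed falls and employed rises by 1.48; labor force unchanged → E = 229.40, U = 11.32, labor force = 240.72 thousand.
New unemployment rate = 11.32 / 240.72 = 4.70%.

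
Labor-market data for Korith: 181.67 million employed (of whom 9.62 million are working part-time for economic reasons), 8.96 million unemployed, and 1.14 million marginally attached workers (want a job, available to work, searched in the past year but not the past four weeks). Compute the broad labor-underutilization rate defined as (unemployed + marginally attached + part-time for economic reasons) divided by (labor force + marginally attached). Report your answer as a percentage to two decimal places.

Labor force = 181.67 + 8.96 = 190.63 million.
Numerator = 8.96 + 1.14 + 9.62 = 19.72 million.
Denominator = 190.63 + 1.14 = 191.77 million.
Broad rate = 19.72 / 191.77 = 10.28%.

Broad underutilization rate ≈ 10.28%.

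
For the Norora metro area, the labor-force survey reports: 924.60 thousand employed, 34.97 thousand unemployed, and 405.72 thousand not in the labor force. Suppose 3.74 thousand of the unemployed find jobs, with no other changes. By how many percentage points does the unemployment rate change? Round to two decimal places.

The unemployment rate changes by −0.39 percentage points.

Initially, labor force = 924.60 + 34.97 = 959.57 thousand, so u = 34.97/959.57 = 3.64%.
After the change, unemployed falls and employed rises by 3.74; labor force unchanged → E = 928.34, U = 31.23, labor force = 959.57 thousand.
New unemployment rate = 31.23 / 959.57 = 3.25%.
Change = 3.25% − 3.64% = −0.39 percentage points.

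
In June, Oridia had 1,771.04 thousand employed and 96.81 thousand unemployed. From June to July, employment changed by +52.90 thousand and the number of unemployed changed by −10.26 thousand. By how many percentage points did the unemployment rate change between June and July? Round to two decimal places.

The unemployment rate changed by −0.65 percentage points.

June: labor force = 1,771.04 + 96.81 = 1,867.85; u = 96.81/1,867.85 = 5.18%.
July: labor force = 1,823.94 + 86.55 = 1,910.49; u = 86.55/1,910.49 = 4.53%.
Change = 4.53% − 5.18% = −0.65 pp.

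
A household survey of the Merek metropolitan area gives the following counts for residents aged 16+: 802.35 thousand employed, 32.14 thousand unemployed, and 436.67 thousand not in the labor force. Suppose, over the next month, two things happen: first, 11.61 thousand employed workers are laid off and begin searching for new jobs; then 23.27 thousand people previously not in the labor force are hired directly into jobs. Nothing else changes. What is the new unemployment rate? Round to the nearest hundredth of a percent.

New unemployment rate ≈ 5.10%.

Initially, labor force = 802.35 + 32.14 = 834.49 thousand, so u = 32.14/834.49 = 3.85%.
After the first change, employed falls and unemployed rises by 11.61; labor force unchanged → E = 790.74, U = 43.75, labor force = 834.49 thousand.
After the second change, employed and labor force both rise by 23.27; unemployed unchanged → E = 814.01, U = 43.75, labor force = 857.76 thousand.
New unemployment rate = 43.75 / 857.76 = 5.10%.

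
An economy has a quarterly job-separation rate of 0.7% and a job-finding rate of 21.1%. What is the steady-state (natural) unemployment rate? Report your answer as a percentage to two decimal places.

Steady-state unemployment rate ≈ 3.21%.

At steady state the flows balance: s·E = f·U, so U/(E+U) = s/(s+f).
u* = 0.7 / (0.7 + 21.1) = 0.7 / 21.80 = 3.21%.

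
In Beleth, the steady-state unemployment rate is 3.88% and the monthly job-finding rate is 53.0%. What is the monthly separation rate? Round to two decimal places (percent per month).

Separation rate ≈ 2.14% per month.

From u* = s/(s+f): s = u·f/(1−u).
s = 0.0388 × 53.0 / (1 − 0.0388) = 2.0564 / 0.9612 ≈ 2.14% per month.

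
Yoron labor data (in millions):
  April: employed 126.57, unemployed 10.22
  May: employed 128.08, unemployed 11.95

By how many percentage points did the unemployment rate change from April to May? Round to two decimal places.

The unemployment rate changed by +1.06 percentage points.

April: labor force = 126.57 + 10.22 = 136.79; u = 10.22/136.79 = 7.47%.
May: labor force = 128.08 + 11.95 = 140.03; u = 11.95/140.03 = 8.53%.
Change = 8.53% − 7.47% = +1.06 pp.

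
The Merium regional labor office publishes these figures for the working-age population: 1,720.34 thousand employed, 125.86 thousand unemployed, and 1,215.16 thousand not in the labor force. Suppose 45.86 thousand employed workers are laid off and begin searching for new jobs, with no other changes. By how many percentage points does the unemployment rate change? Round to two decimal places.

Initially, labor force = 1,720.34 + 125.86 = 1,846.20 thousand, so u = 125.86/1,846.20 = 6.82%.
After the change, employed falls and unemployed rises by 45.86; labor force unchanged → E = 1,674.48, U = 171.72, labor force = 1,846.20 thousand.
New unemployment rate = 171.72 / 1,846.20 = 9.30%.
Change = 9.30% − 6.82% = +2.48 percentage points.

The unemployment rate changes by +2.48 percentage points.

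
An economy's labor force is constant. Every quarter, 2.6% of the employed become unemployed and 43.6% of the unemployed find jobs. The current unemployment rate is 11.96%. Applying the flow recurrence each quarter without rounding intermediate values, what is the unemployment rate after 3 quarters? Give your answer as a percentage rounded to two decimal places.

With a fixed labor force, u_{t+1} = u_t + s·(1−u_t) − f·u_t = u_t·(1−s−f) + s.
Here 1−s−f = 0.538 and s = 0.026.
u_1 = 0.119600 × 0.538 + 0.026 = 0.090345.
u_2 = 0.090345 × 0.538 + 0.026 = 0.074606.
u_3 = 0.074606 × 0.538 + 0.026 = 0.066138.

Unemployment rate after three quarters ≈ 6.61%.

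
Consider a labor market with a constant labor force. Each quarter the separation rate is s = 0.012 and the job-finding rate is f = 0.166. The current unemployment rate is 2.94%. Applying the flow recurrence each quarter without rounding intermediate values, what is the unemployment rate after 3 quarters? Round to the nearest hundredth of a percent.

With a fixed labor force, u_{t+1} = u_t + s·(1−u_t) − f·u_t = u_t·(1−s−f) + s.
Here 1−s−f = 0.822 and s = 0.012.
u_1 = 0.029400 × 0.822 + 0.012 = 0.036167.
u_2 = 0.036167 × 0.822 + 0.012 = 0.041729.
u_3 = 0.041729 × 0.822 + 0.012 = 0.046301.

Unemployment rate after three quarters ≈ 4.63%.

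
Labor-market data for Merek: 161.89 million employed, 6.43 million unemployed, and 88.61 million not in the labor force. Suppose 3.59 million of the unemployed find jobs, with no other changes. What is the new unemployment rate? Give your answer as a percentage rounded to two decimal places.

New unemployment rate ≈ 1.69%.

Initially, labor force = 161.89 + 6.43 = 168.32 million, so u = 6.43/168.32 = 3.82%.
After the change, unemployed falls and employed rises by 3.59; labor force unchanged → E = 165.48, U = 2.84, labor force = 168.32 million.
New unemployment rate = 2.84 / 168.32 = 1.69%.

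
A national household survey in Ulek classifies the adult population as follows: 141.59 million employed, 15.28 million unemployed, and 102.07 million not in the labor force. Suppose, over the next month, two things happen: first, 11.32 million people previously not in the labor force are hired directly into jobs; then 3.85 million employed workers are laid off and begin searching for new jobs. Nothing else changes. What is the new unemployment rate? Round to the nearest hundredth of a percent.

New unemployment rate ≈ 11.37%.

Initially, labor force = 141.59 + 15.28 = 156.87 million, so u = 15.28/156.87 = 9.74%.
After the first change, employed and labor force both rise by 11.32; unemployed unchanged → E = 152.91, U = 15.28, labor force = 168.19 million.
After the second change, employed falls and unemployed rises by 3.85; labor force unchanged → E = 149.06, U = 19.13, labor force = 168.19 million.
New unemployment rate = 19.13 / 168.19 = 11.37%.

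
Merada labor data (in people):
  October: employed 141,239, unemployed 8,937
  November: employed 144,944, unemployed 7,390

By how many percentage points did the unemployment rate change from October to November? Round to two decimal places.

October: labor force = 141,239 + 8,937 = 150,176; u = 8,937/150,176 = 5.95%.
November: labor force = 144,944 + 7,390 = 152,334; u = 7,390/152,334 = 4.85%.
Change = 4.85% − 5.95% = −1.10 pp.

The unemployment rate changed by −1.10 percentage points.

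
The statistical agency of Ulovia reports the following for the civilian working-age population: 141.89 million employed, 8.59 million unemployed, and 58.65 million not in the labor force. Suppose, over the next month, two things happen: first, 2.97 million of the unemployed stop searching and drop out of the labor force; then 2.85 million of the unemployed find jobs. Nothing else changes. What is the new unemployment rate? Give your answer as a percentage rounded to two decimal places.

New unemployment rate ≈ 1.88%.

Initially, labor force = 141.89 + 8.59 = 150.48 million, so u = 8.59/150.48 = 5.71%.
After the first change, unemployed and labor force both fall by 2.97 → E = 141.89, U = 5.62, labor force = 147.51 million.
After the second change, unemployed falls and employed rises by 2.85; labor force unchanged → E = 144.74, U = 2.77, labor force = 147.51 million.
New unemployment rate = 2.77 / 147.51 = 1.88%.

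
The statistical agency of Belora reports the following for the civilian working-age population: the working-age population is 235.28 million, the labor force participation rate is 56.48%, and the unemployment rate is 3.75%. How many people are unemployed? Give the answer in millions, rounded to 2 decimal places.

About 4.98 million are unemployed.

Labor force = 0.5648 × 235.28 = 132.89 million.
Unemployed = 0.0375 × 132.89 ≈ 4.98 million.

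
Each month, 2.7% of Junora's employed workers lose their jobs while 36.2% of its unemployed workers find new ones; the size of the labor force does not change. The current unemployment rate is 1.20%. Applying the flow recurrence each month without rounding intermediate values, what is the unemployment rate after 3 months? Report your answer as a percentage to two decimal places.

With a fixed labor force, u_{t+1} = u_t + s·(1−u_t) − f·u_t = u_t·(1−s−f) + s.
Here 1−s−f = 0.611 and s = 0.027.
u_1 = 0.012000 × 0.611 + 0.027 = 0.034332.
u_2 = 0.034332 × 0.611 + 0.027 = 0.047977.
u_3 = 0.047977 × 0.611 + 0.027 = 0.056314.

Unemployment rate after three months ≈ 5.63%.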